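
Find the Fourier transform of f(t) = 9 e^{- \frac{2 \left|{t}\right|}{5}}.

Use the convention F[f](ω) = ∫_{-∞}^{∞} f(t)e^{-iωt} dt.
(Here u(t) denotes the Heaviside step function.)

F(ω) = \frac{180}{25 \omega^{2} + 4}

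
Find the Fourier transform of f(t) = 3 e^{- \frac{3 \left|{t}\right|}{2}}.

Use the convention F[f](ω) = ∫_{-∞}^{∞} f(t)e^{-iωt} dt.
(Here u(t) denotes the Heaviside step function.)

F(ω) = \frac{36}{4 \omega^{2} + 9}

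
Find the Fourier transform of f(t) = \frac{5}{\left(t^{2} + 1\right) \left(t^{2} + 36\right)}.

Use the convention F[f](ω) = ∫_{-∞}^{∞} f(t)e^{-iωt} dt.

F(ω) = \frac{\pi e^{- \left|{\omega}\right|}}{7} - \frac{\pi e^{- 6 \left|{\omega}\right|}}{42}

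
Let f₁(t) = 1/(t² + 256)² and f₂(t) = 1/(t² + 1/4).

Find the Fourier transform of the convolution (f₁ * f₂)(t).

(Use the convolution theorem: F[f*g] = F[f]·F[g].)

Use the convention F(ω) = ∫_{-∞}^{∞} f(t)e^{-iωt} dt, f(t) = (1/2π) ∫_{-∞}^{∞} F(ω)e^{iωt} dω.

F[f₁*f₂](ω) = \frac{\pi^{2} \left(16 \left|{\omega}\right| + 1\right) e^{- \frac{33 \left|{\omega}\right|}{2}}}{4096}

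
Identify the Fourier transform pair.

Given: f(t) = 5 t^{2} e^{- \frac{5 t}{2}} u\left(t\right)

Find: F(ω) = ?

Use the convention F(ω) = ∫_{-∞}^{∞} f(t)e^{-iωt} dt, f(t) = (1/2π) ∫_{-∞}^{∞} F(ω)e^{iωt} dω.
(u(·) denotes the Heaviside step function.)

F(ω) = \frac{80}{\left(2 i \omega + 5\right)^{3}}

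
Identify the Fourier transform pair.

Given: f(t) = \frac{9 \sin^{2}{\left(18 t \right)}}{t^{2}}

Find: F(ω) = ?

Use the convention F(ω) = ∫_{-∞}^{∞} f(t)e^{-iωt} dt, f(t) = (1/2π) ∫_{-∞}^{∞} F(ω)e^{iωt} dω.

F(ω) = \begin{cases} \frac{9 \pi \left(36 - \left|{\omega}\right|\right)}{2} & \text{for}\: \omega > -36 \wedge \omega < 36 \\0 & \text{otherwise} \end{cases}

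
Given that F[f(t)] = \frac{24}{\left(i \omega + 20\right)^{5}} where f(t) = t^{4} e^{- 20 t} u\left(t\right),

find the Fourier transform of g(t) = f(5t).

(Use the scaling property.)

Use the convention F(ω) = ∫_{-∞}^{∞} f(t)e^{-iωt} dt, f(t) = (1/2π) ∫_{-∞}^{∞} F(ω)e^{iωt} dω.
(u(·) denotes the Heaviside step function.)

F[g](ω) = \frac{15000}{\left(i \omega + 100\right)^{5}}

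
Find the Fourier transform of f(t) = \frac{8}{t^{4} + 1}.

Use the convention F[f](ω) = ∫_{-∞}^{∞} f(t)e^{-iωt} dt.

F(ω) = 8 \pi e^{- \frac{\sqrt{2} \left|{\omega}\right|}{2}} \sin{\left(\frac{\sqrt{2} \left|{\omega}\right|}{2} + \frac{\pi}{4} \right)}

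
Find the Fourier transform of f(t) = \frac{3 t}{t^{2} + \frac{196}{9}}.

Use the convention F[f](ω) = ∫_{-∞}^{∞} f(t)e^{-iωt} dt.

F(ω) = - 3 i \pi e^{- \frac{14 \left|{\omega}\right|}{3}} \operatorname{sign}{\left(\omega \right)}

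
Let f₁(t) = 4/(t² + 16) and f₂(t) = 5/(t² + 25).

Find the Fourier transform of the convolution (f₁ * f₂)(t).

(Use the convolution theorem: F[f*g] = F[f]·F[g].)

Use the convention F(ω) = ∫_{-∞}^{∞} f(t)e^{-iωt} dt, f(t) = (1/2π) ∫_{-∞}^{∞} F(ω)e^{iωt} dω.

F[f₁*f₂](ω) = \pi^{2} e^{- 9 \left|{\omega}\right|}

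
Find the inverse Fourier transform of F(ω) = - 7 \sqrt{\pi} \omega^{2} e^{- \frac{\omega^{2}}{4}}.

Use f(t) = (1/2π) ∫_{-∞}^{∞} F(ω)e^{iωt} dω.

f(t) = 7 \left(4 t^{2} - 2\right) e^{- t^{2}}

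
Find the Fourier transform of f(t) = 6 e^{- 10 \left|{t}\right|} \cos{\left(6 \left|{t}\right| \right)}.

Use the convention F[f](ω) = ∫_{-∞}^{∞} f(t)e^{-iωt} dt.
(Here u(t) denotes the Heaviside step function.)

F(ω) = \frac{120 \left(\omega^{2} + 136\right)}{\omega^{4} + 128 \omega^{2} + 18496}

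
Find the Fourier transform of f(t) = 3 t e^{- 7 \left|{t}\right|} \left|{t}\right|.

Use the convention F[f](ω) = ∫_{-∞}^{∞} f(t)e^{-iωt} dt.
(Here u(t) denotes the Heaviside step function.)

F(ω) = \frac{12 i \omega \left(\omega^{2} - 147\right)}{\left(\omega^{2} + 49\right)^{3}}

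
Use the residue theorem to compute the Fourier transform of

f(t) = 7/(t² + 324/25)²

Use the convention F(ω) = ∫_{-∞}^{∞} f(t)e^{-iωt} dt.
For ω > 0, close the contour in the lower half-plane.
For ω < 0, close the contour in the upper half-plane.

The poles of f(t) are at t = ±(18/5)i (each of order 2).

Let g(z) = f(z)e^{-iωz}; for large |z| the factor e^{-iωz} decays in the lower half-plane when ω > 0 and in the upper half-plane when ω < 0.

Case ω > 0 (lower half-plane, clockwise contour ⇒ F(ω) = -2πi·ΣRes):
  Res_{z = - \frac{18 i}{5}} g(z) = \frac{175 i \left(18 \omega + 5\right) e^{- \frac{18 \omega}{5}}}{23328} (pole of order 2)
  F(ω) = -2πi·ΣRes = \frac{175 \pi \left(18 \omega + 5\right) e^{- \frac{18 \omega}{5}}}{11664}

Case ω < 0 (upper half-plane, counterclockwise contour ⇒ F(ω) = +2πi·ΣRes):
  Res_{z = \frac{18 i}{5}} g(z) = \frac{175 i \left(18 \omega - 5\right) e^{\frac{18 \omega}{5}}}{23328} (pole of order 2)
  F(ω) = 2πi·ΣRes = \frac{175 \pi \left(5 - 18 \omega\right) e^{\frac{18 \omega}{5}}}{11664}

Both cases combine into a single formula in |ω|:

F(ω) = \frac{175 \pi \left(18 \left|{\omega}\right| + 5\right) e^{- \frac{18 \left|{\omega}\right|}{5}}}{11664}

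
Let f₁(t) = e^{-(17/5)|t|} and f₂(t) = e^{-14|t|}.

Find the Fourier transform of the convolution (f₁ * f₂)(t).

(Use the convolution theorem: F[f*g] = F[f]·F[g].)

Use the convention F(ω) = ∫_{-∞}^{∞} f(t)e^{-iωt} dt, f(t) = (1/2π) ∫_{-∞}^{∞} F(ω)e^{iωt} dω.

F[f₁*f₂](ω) = \frac{4760}{\left(\omega^{2} + 196\right) \left(25 \omega^{2} + 289\right)}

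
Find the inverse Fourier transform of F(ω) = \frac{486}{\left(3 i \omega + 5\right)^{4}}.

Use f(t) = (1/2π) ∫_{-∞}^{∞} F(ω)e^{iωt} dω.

f(t) = t^{3} e^{- \frac{5 t}{3}} u\left(t\right)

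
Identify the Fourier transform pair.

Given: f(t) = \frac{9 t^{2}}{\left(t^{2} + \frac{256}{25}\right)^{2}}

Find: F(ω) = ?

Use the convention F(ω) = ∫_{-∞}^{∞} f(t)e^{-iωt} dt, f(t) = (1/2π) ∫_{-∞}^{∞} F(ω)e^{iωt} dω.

F(ω) = \frac{9 \pi \left(5 - 16 \left|{\omega}\right|\right) e^{- \frac{16 \left|{\omega}\right|}{5}}}{32}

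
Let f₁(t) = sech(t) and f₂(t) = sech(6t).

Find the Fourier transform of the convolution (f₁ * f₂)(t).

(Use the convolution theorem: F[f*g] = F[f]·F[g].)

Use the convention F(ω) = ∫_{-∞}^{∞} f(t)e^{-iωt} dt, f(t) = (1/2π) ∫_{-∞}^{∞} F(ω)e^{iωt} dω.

F[f₁*f₂](ω) = \frac{\pi^{2}}{6 \cosh{\left(\frac{\pi \omega}{12} \right)} \cosh{\left(\frac{\pi \omega}{2} \right)}}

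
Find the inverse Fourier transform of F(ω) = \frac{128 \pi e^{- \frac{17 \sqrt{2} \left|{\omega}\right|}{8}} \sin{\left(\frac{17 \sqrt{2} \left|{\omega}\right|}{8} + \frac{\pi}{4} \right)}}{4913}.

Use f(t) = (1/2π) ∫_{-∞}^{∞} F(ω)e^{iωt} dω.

f(t) = \frac{2}{t^{4} + \frac{83521}{256}}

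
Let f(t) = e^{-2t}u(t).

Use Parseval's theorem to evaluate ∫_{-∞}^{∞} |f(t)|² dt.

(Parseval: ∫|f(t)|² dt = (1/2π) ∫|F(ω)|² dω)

∫|f(t)|² dt = \frac{1}{4}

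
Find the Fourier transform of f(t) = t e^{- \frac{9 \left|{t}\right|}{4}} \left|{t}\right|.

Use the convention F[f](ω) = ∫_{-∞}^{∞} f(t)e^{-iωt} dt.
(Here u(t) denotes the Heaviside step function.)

F(ω) = \frac{1024 i \omega \left(16 \omega^{2} - 243\right)}{\left(16 \omega^{2} + 81\right)^{3}}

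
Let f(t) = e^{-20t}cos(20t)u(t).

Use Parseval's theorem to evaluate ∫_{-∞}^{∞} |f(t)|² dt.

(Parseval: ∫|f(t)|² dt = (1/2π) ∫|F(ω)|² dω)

∫|f(t)|² dt = \frac{3}{160}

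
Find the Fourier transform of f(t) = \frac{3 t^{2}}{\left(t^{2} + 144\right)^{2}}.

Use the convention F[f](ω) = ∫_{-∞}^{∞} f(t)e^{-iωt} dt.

F(ω) = \frac{\pi \left(1 - 12 \left|{\omega}\right|\right) e^{- 12 \left|{\omega}\right|}}{8}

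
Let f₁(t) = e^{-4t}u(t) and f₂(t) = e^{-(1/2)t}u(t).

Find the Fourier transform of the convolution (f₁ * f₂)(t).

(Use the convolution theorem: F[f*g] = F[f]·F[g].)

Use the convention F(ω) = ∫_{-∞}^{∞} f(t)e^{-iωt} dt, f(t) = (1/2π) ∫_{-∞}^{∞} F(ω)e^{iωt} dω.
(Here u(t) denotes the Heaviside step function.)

F[f₁*f₂](ω) = \frac{2}{\left(i \omega + 4\right) \left(2 i \omega + 1\right)}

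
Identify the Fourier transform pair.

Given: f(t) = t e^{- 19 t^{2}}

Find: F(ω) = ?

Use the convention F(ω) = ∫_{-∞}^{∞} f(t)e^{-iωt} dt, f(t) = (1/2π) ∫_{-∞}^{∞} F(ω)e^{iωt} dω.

F(ω) = - \frac{\sqrt{19} i \sqrt{\pi} \omega e^{- \frac{\omega^{2}}{76}}}{722}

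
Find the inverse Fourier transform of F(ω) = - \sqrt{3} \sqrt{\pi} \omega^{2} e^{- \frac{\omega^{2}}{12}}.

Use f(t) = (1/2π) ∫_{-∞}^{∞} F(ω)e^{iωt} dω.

f(t) = 9 \left(12 t^{2} - 2\right) e^{- 3 t^{2}}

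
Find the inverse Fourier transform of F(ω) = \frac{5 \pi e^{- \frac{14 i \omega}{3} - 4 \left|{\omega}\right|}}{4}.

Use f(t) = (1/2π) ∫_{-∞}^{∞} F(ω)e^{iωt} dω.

f(t) = \frac{5}{\left(t - \frac{14}{3}\right)^{2} + 16}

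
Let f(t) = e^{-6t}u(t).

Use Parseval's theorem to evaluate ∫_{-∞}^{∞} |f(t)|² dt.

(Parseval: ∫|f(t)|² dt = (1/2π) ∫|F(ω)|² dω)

∫|f(t)|² dt = \frac{1}{12}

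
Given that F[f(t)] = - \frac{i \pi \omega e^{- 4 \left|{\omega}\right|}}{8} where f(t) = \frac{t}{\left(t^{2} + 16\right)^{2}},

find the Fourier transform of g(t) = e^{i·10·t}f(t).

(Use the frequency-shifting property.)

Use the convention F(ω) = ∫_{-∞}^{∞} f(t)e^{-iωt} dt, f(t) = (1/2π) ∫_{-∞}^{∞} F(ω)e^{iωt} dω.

F[g](ω) = \frac{i \pi \left(10 - \omega\right) e^{- 4 \left|{\omega - 10}\right|}}{8}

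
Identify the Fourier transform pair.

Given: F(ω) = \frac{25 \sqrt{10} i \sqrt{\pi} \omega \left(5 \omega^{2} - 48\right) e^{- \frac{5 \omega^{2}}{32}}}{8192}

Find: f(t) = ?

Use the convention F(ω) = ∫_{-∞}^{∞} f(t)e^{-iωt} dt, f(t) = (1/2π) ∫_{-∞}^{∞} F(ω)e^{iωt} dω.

f(t) = 2 t^{3} e^{- \frac{8 t^{2}}{5}}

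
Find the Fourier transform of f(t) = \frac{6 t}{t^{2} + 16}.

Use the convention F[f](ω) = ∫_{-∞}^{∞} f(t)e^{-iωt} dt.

F(ω) = - 6 i \pi e^{- 4 \left|{\omega}\right|} \operatorname{sign}{\left(\omega \right)}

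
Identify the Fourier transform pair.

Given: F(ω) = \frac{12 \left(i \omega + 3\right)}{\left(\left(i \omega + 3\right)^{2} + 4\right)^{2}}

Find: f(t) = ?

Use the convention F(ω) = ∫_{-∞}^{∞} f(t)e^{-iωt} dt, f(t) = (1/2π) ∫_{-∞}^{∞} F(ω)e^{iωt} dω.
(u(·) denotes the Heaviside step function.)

f(t) = 3 t e^{- 3 t} \sin{\left(2 t \right)} u\left(t\right)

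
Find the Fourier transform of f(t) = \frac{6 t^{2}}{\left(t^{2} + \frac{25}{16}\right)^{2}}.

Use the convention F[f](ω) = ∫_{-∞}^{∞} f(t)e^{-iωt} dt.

F(ω) = \frac{3 \pi \left(4 - 5 \left|{\omega}\right|\right) e^{- \frac{5 \left|{\omega}\right|}{4}}}{5}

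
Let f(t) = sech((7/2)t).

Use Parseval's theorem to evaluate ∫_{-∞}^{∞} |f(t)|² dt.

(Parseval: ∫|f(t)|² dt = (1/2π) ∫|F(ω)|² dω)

∫|f(t)|² dt = \frac{4}{7}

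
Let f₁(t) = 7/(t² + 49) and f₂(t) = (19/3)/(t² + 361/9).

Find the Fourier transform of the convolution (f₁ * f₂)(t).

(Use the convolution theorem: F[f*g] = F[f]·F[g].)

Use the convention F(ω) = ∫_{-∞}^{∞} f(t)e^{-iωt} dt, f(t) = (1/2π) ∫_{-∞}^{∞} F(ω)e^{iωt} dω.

F[f₁*f₂](ω) = \pi^{2} e^{- \frac{40 \left|{\omega}\right|}{3}}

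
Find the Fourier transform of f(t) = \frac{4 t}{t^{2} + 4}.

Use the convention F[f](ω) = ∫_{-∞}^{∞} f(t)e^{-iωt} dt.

F(ω) = - 4 i \pi e^{- 2 \left|{\omega}\right|} \operatorname{sign}{\left(\omega \right)}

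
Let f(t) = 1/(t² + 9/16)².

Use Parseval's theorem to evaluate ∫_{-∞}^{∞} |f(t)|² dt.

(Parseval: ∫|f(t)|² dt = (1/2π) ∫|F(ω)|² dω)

∫|f(t)|² dt = \frac{5120 \pi}{2187}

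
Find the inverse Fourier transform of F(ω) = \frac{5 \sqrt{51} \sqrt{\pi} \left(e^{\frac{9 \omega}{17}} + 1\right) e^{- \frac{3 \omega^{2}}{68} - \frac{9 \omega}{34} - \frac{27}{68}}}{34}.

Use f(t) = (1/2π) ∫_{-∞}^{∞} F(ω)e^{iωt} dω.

f(t) = 5 e^{- \frac{17 t^{2}}{3}} \cos{\left(3 t \right)}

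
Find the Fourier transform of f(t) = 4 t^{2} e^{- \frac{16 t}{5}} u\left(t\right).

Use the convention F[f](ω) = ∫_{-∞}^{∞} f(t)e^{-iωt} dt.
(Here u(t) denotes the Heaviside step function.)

F(ω) = \frac{1000}{\left(5 i \omega + 16\right)^{3}}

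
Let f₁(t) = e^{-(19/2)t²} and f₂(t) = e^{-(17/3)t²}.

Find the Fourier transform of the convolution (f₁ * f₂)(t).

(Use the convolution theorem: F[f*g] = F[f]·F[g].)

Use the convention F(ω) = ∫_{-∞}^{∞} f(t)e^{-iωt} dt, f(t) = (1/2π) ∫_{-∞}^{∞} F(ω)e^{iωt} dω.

F[f₁*f₂](ω) = \frac{\sqrt{1938} \pi e^{- \frac{91 \omega^{2}}{1292}}}{323}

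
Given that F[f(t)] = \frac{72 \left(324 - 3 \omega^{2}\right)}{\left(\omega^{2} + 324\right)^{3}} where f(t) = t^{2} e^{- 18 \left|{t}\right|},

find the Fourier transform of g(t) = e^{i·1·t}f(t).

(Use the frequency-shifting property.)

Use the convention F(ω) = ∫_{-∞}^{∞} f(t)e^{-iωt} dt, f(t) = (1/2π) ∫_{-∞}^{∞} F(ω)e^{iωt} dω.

F[g](ω) = \frac{216 \left(108 - \left(\omega - 1\right)^{2}\right)}{\left(\left(\omega - 1\right)^{2} + 324\right)^{3}}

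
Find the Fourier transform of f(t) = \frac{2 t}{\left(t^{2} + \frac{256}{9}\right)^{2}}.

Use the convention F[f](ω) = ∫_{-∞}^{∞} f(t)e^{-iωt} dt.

F(ω) = - \frac{3 i \pi \omega e^{- \frac{16 \left|{\omega}\right|}{3}}}{16}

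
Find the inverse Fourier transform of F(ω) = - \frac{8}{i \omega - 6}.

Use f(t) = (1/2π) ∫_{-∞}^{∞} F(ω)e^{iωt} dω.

f(t) = 8 e^{6 t} u\left(- t\right)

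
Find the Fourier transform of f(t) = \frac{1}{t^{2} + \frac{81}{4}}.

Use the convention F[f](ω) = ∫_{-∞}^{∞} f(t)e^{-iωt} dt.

F(ω) = \frac{2 \pi e^{- \frac{9 \left|{\omega}\right|}{2}}}{9}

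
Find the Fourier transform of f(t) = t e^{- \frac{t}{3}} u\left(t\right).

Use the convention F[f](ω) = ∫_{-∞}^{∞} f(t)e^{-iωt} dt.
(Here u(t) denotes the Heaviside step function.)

F(ω) = \frac{9}{\left(3 i \omega + 1\right)^{2}}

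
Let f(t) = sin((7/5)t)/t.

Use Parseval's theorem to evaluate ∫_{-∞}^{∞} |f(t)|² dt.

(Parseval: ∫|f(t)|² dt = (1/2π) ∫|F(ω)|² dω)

∫|f(t)|² dt = \frac{7 \pi}{5}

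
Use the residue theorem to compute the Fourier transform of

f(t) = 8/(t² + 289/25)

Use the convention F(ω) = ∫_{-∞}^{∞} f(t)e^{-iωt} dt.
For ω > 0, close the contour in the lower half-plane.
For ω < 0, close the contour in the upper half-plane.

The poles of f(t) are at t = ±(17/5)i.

Let g(z) = f(z)e^{-iωz}; for large |z| the factor e^{-iωz} decays in the lower half-plane when ω > 0 and in the upper half-plane when ω < 0.

Case ω > 0 (lower half-plane, clockwise contour ⇒ F(ω) = -2πi·ΣRes):
  Res_{z = - \frac{17 i}{5}} g(z) = \frac{20 i e^{- \frac{17 \omega}{5}}}{17}
  F(ω) = -2πi·ΣRes = \frac{40 \pi e^{- \frac{17 \omega}{5}}}{17}

Case ω < 0 (upper half-plane, counterclockwise contour ⇒ F(ω) = +2πi·ΣRes):
  Res_{z = \frac{17 i}{5}} g(z) = - \frac{20 i e^{\frac{17 \omega}{5}}}{17}
  F(ω) = 2πi·ΣRes = \frac{40 \pi e^{\frac{17 \omega}{5}}}{17}

Both cases combine into a single formula in |ω|:

F(ω) = \frac{40 \pi e^{- \frac{17 \left|{\omega}\right|}{5}}}{17}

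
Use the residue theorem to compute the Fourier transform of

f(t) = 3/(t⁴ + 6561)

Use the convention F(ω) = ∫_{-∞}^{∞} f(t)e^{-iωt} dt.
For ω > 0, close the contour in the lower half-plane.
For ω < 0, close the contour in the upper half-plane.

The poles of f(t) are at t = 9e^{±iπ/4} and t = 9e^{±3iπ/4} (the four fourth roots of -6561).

Let g(z) = f(z)e^{-iωz}; for large |z| the factor e^{-iωz} decays in the lower half-plane when ω > 0 and in the upper half-plane when ω < 0.

Case ω > 0 (lower half-plane, clockwise contour ⇒ F(ω) = -2πi·ΣRes):
  Res_{z = - \frac{9 \sqrt{2}}{2} - \frac{9 \sqrt{2} i}{2}} g(z) = \frac{\sqrt{2} i \left(1 - i\right) e^{\frac{9 \sqrt{2} \omega \left(-1 + i\right)}{2}}}{1944}
  Res_{z = \frac{9 \sqrt{2}}{2} - \frac{9 \sqrt{2} i}{2}} g(z) = \frac{\sqrt{2} i \left(1 + i\right) e^{- \frac{9 \sqrt{2} \omega \left(1 + i\right)}{2}}}{1944}
  F(ω) = -2πi·ΣRes = \frac{\sqrt{2} \pi \left(1 - i\right) \left(e^{9 \sqrt{2} i \omega} + i\right) e^{- \frac{9 \sqrt{2} \omega \left(1 + i\right)}{2}}}{972} = \frac{\pi e^{- \frac{9 \sqrt{2} \omega}{2}} \sin{\left(\frac{9 \sqrt{2} \omega}{2} + \frac{\pi}{4} \right)}}{243}

Case ω < 0 (upper half-plane, counterclockwise contour ⇒ F(ω) = +2πi·ΣRes):
  Res_{z = \frac{9 \sqrt{2}}{2} + \frac{9 \sqrt{2} i}{2}} g(z) = \frac{\sqrt{2} i \left(-1 + i\right) e^{\frac{9 \sqrt{2} \omega \left(1 - i\right)}{2}}}{1944}
  Res_{z = - \frac{9 \sqrt{2}}{2} + \frac{9 \sqrt{2} i}{2}} g(z) = \frac{\sqrt{2} \left(1 - i\right) e^{\frac{9 \sqrt{2} \omega \left(1 + i\right)}{2}}}{1944}
  F(ω) = 2πi·ΣRes = - \frac{\sqrt{2} i \pi \left(i \left(1 - i\right) e^{\frac{9 \sqrt{2} \omega \left(1 - i\right)}{2}} - \left(1 - i\right) e^{\frac{9 \sqrt{2} \omega \left(1 + i\right)}{2}}\right)}{972} = \frac{\pi e^{\frac{9 \sqrt{2} \omega}{2}} \cos{\left(\frac{9 \sqrt{2} \omega}{2} + \frac{\pi}{4} \right)}}{243}

Both cases combine into a single formula in |ω|:

F(ω) = \frac{\pi e^{- \frac{9 \sqrt{2} \left|{\omega}\right|}{2}} \sin{\left(\frac{9 \sqrt{2} \left|{\omega}\right|}{2} + \frac{\pi}{4} \right)}}{243}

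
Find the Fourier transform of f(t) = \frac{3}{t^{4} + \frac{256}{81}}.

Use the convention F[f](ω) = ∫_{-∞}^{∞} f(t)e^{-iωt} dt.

F(ω) = \frac{81 \pi e^{- \frac{2 \sqrt{2} \left|{\omega}\right|}{3}} \sin{\left(\frac{2 \sqrt{2} \left|{\omega}\right|}{3} + \frac{\pi}{4} \right)}}{64}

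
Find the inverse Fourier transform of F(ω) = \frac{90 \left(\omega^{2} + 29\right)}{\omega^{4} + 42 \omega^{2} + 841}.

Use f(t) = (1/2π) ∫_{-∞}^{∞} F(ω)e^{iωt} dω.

f(t) = 9 e^{- 5 \left|{t}\right|} \cos{\left(2 \left|{t}\right| \right)}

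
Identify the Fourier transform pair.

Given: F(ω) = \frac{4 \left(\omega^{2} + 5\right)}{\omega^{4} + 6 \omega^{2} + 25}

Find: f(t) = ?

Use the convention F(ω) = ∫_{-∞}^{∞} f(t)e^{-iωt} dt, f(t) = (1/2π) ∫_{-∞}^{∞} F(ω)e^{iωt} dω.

f(t) = e^{- 2 \left|{t}\right|} \cos{\left(t \right)}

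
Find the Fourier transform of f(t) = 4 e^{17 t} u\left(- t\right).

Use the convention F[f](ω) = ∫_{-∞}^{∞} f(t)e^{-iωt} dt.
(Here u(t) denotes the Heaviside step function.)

F(ω) = - \frac{4}{i \omega - 17}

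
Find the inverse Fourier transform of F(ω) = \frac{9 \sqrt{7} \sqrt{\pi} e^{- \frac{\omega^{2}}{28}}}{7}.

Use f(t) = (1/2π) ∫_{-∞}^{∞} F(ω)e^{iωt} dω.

f(t) = 9 e^{- 7 t^{2}}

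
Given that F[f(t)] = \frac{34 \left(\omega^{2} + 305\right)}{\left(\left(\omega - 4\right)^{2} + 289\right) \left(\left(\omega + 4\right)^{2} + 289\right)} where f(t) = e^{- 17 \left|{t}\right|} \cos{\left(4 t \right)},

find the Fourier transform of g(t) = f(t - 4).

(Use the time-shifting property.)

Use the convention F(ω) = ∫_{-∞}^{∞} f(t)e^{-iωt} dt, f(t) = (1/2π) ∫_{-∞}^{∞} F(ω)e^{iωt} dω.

F[g](ω) = \frac{34 \left(\omega^{2} + 305\right) e^{- 4 i \omega}}{\omega^{4} + 546 \omega^{2} + 93025}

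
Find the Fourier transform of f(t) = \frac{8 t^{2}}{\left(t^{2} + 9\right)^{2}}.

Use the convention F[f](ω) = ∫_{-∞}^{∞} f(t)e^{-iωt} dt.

F(ω) = \frac{4 \pi \left(1 - 3 \left|{\omega}\right|\right) e^{- 3 \left|{\omega}\right|}}{3}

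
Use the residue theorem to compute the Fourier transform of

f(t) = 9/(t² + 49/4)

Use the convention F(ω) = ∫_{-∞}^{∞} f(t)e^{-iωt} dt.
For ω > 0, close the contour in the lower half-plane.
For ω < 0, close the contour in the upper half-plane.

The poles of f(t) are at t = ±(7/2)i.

Let g(z) = f(z)e^{-iωz}; for large |z| the factor e^{-iωz} decays in the lower half-plane when ω > 0 and in the upper half-plane when ω < 0.

Case ω > 0 (lower half-plane, clockwise contour ⇒ F(ω) = -2πi·ΣRes):
  Res_{z = - \frac{7 i}{2}} g(z) = \frac{9 i e^{- \frac{7 \omega}{2}}}{7}
  F(ω) = -2πi·ΣRes = \frac{18 \pi e^{- \frac{7 \omega}{2}}}{7}

Case ω < 0 (upper half-plane, counterclockwise contour ⇒ F(ω) = +2πi·ΣRes):
  Res_{z = \frac{7 i}{2}} g(z) = - \frac{9 i e^{\frac{7 \omega}{2}}}{7}
  F(ω) = 2πi·ΣRes = \frac{18 \pi e^{\frac{7 \omega}{2}}}{7}

Both cases combine into a single formula in |ω|:

F(ω) = \frac{18 \pi e^{- \frac{7 \left|{\omega}\right|}{2}}}{7}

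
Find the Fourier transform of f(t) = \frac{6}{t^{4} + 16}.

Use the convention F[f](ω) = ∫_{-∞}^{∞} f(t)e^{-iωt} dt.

F(ω) = \frac{3 \pi e^{- \sqrt{2} \left|{\omega}\right|} \sin{\left(\sqrt{2} \left|{\omega}\right| + \frac{\pi}{4} \right)}}{4}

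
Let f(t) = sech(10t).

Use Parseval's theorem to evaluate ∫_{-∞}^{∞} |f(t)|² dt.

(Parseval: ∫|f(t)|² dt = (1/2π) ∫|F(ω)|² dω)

∫|f(t)|² dt = \frac{1}{5}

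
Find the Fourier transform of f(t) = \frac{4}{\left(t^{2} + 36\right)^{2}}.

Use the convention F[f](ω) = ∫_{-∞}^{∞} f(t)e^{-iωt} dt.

F(ω) = \frac{\pi \left(6 \left|{\omega}\right| + 1\right) e^{- 6 \left|{\omega}\right|}}{108}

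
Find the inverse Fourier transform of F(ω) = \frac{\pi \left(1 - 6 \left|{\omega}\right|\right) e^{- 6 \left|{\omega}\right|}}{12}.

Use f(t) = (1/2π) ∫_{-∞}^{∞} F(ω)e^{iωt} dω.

f(t) = \frac{t^{2}}{\left(t^{2} + 36\right)^{2}}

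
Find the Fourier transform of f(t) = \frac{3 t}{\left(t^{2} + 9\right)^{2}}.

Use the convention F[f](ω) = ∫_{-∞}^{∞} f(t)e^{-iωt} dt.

F(ω) = - \frac{i \pi \omega e^{- 3 \left|{\omega}\right|}}{2}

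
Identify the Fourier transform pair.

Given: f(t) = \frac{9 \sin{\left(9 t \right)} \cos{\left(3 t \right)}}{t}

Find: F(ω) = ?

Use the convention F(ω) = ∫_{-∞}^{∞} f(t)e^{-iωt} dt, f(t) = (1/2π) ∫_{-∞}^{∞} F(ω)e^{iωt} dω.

F(ω) = \begin{cases} 9 \pi & \text{for}\: \omega > -6 \wedge \omega < 6 \\\frac{9 \pi}{2} & \text{for}\: \omega > -12 \wedge \omega < 12 \\0 & \text{otherwise} \end{cases}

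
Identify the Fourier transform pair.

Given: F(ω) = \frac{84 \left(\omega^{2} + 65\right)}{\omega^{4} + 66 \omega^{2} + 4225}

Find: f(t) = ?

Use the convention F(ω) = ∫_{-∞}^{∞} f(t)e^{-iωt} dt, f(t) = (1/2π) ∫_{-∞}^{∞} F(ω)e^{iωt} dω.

f(t) = 6 e^{- 7 \left|{t}\right|} \cos{\left(4 t \right)}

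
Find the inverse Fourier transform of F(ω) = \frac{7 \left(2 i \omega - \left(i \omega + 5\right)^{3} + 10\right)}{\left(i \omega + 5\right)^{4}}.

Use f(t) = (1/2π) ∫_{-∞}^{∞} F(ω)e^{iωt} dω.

f(t) = 7 \left(t^{2} - 1\right) e^{- 5 t} u\left(t\right)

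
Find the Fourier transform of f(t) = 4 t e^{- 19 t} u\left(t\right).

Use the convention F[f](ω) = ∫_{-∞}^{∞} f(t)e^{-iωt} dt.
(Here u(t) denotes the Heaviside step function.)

F(ω) = \frac{4}{\left(i \omega + 19\right)^{2}}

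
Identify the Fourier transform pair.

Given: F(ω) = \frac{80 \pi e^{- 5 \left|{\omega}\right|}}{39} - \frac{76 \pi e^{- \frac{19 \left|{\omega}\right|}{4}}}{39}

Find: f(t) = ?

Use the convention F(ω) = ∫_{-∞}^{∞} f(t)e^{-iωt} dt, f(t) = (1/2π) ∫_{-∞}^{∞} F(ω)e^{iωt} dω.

f(t) = \frac{t^{2}}{\left(t^{2} + \frac{361}{16}\right) \left(t^{2} + 25\right)}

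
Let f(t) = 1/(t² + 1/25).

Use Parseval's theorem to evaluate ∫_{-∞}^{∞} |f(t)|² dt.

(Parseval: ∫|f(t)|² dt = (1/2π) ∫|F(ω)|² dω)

∫|f(t)|² dt = \frac{125 \pi}{2}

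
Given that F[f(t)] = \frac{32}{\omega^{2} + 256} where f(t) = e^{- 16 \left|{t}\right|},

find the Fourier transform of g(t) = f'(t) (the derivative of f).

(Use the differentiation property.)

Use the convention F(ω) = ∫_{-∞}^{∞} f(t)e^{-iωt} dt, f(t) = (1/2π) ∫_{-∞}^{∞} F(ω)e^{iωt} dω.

F[g](ω) = \frac{32 i \omega}{\omega^{2} + 256}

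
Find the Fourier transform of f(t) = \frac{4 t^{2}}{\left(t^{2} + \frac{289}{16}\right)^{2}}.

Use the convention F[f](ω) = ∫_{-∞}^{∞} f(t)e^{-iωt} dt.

F(ω) = \frac{2 \pi \left(4 - 17 \left|{\omega}\right|\right) e^{- \frac{17 \left|{\omega}\right|}{4}}}{17}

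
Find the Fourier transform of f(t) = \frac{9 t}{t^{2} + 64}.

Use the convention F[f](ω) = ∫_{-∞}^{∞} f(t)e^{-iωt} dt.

F(ω) = - 9 i \pi e^{- 8 \left|{\omega}\right|} \operatorname{sign}{\left(\omega \right)}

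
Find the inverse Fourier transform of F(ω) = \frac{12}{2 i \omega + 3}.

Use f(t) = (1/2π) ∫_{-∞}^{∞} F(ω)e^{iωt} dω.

f(t) = 6 e^{- \frac{3 t}{2}} u\left(t\right)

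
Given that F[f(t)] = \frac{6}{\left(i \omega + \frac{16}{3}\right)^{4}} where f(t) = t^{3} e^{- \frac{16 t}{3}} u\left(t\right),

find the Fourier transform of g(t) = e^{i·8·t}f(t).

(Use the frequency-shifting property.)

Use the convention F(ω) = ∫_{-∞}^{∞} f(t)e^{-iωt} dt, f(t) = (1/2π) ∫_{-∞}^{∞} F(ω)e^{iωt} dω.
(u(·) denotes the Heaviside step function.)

F[g](ω) = \frac{486}{\left(3 i \left(\omega - 8\right) + 16\right)^{4}}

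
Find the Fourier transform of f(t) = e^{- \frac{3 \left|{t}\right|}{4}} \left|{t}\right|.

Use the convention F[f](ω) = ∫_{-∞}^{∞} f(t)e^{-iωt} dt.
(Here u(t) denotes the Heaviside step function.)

F(ω) = \frac{32 \left(9 - 16 \omega^{2}\right)}{\left(16 \omega^{2} + 9\right)^{2}}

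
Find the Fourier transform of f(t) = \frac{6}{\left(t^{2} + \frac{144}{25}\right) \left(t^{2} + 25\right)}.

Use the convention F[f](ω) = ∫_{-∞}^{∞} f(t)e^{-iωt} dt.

F(ω) = - \frac{30 \pi e^{- 5 \left|{\omega}\right|}}{481} + \frac{125 \pi e^{- \frac{12 \left|{\omega}\right|}{5}}}{962}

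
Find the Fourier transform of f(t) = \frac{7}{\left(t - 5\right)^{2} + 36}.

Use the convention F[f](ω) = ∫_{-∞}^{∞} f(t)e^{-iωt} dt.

F(ω) = \frac{7 \pi e^{- 5 i \omega - 6 \left|{\omega}\right|}}{6}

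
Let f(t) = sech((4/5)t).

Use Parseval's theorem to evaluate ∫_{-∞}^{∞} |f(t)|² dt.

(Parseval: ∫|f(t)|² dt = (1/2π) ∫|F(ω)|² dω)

∫|f(t)|² dt = \frac{5}{2}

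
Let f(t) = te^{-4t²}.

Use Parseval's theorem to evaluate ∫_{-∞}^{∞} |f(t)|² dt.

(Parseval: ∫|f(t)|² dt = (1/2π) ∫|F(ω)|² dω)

∫|f(t)|² dt = \frac{\sqrt{2} \sqrt{\pi}}{64}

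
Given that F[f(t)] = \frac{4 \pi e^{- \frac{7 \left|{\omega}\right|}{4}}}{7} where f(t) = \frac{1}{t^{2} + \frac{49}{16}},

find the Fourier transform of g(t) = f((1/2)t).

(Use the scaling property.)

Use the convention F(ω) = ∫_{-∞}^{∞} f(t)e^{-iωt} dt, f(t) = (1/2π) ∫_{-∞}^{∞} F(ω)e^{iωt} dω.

F[g](ω) = \frac{8 \pi e^{- \frac{7 \left|{\omega}\right|}{2}}}{7}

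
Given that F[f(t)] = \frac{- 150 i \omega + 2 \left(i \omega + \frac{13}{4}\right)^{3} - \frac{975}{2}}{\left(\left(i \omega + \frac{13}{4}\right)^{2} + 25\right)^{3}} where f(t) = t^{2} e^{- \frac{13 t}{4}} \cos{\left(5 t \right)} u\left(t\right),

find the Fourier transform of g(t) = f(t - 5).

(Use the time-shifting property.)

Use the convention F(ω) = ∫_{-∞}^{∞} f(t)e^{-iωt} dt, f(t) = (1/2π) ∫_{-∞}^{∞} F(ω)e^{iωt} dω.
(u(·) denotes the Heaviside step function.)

F[g](ω) = \frac{128 \left(- 4800 i \omega + \left(4 i \omega + 13\right)^{3} - 15600\right) e^{- 5 i \omega}}{\left(\left(4 i \omega + 13\right)^{2} + 400\right)^{3}}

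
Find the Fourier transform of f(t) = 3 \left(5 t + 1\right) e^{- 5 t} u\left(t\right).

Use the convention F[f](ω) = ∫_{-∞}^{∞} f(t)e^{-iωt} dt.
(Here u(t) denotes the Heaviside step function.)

F(ω) = \frac{3 \left(- i \omega - 10\right)}{\omega^{2} - 10 i \omega - 25}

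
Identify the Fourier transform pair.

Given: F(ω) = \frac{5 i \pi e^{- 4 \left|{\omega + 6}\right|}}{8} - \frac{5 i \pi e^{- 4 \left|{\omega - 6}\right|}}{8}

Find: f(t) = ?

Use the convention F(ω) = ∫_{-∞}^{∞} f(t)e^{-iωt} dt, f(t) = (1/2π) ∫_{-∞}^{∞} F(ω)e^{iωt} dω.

f(t) = \frac{5 \sin{\left(6 t \right)}}{t^{2} + 16}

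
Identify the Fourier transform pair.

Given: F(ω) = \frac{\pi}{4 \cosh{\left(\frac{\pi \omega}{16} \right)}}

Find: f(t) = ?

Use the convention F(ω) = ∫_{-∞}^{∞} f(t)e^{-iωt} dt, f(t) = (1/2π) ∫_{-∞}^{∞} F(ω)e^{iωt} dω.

f(t) = \frac{2}{\cosh{\left(8 t \right)}}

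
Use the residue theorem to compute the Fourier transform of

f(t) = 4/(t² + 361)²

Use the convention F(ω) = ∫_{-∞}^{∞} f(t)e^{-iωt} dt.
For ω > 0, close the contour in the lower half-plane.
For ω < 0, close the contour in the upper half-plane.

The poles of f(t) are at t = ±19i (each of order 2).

Let g(z) = f(z)e^{-iωz}; for large |z| the factor e^{-iωz} decays in the lower half-plane when ω > 0 and in the upper half-plane when ω < 0.

Case ω > 0 (lower half-plane, clockwise contour ⇒ F(ω) = -2πi·ΣRes):
  Res_{z = - 19 i} g(z) = \frac{i \left(19 \omega + 1\right) e^{- 19 \omega}}{6859} (pole of order 2)
  F(ω) = -2πi·ΣRes = \frac{2 \pi \left(19 \omega + 1\right) e^{- 19 \omega}}{6859}

Case ω < 0 (upper half-plane, counterclockwise contour ⇒ F(ω) = +2πi·ΣRes):
  Res_{z = 19 i} g(z) = \frac{i \left(19 \omega - 1\right) e^{19 \omega}}{6859} (pole of order 2)
  F(ω) = 2πi·ΣRes = \frac{2 \pi \left(1 - 19 \omega\right) e^{19 \omega}}{6859}

Both cases combine into a single formula in |ω|:

F(ω) = \frac{2 \pi \left(19 \left|{\omega}\right| + 1\right) e^{- 19 \left|{\omega}\right|}}{6859}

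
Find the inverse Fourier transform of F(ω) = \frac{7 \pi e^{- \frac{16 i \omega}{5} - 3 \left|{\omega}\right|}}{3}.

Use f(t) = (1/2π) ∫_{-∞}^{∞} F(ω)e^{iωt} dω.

f(t) = \frac{7}{\left(t - \frac{16}{5}\right)^{2} + 9}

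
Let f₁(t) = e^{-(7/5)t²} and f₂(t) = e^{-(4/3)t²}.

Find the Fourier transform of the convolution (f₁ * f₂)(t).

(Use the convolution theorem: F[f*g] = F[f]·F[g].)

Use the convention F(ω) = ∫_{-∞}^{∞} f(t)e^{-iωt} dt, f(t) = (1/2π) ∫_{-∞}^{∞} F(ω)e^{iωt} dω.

F[f₁*f₂](ω) = \frac{\sqrt{105} \pi e^{- \frac{41 \omega^{2}}{112}}}{14}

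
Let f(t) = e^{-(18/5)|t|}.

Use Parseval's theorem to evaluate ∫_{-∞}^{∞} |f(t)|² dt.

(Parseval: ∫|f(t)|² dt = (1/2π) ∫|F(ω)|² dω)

∫|f(t)|² dt = \frac{5}{18}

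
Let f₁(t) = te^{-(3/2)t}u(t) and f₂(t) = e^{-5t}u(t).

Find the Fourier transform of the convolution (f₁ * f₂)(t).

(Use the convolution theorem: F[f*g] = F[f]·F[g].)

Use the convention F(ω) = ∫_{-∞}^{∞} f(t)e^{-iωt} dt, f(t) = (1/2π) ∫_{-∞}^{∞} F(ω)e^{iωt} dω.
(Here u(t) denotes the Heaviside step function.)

F[f₁*f₂](ω) = \frac{4}{\left(i \omega + 5\right) \left(2 i \omega + 3\right)^{2}}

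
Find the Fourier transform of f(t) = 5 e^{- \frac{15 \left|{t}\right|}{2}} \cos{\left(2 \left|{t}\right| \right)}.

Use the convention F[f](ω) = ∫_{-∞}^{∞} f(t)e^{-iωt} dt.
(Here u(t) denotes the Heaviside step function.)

F(ω) = \frac{300 \left(4 \omega^{2} + 241\right)}{16 \omega^{4} + 1672 \omega^{2} + 58081}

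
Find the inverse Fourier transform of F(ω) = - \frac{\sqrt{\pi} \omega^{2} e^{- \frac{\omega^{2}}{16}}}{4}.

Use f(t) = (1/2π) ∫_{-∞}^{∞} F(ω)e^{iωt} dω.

f(t) = 2 \left(16 t^{2} - 2\right) e^{- 4 t^{2}}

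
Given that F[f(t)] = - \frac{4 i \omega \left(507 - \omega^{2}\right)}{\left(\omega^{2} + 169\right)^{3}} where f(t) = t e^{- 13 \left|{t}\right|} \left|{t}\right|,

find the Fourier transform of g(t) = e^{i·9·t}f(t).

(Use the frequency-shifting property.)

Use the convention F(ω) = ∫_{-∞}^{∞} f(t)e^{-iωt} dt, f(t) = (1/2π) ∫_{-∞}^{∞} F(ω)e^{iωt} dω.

F[g](ω) = \frac{4 i \left(\omega - 9\right) \left(\left(\omega - 9\right)^{2} - 507\right)}{\left(\left(\omega - 9\right)^{2} + 169\right)^{3}}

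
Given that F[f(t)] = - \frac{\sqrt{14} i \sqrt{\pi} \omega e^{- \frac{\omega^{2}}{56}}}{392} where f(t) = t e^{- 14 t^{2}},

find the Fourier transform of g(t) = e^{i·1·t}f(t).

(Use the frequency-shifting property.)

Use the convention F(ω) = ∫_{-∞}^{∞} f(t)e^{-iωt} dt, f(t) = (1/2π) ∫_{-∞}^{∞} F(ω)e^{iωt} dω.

F[g](ω) = \frac{\sqrt{14} i \sqrt{\pi} \left(1 - \omega\right) e^{- \frac{\left(\omega - 1\right)^{2}}{56}}}{392}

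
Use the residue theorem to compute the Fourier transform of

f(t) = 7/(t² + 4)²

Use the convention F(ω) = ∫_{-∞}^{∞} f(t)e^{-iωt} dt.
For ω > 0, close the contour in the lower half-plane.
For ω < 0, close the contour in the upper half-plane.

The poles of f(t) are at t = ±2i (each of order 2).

Let g(z) = f(z)e^{-iωz}; for large |z| the factor e^{-iωz} decays in the lower half-plane when ω > 0 and in the upper half-plane when ω < 0.

Case ω > 0 (lower half-plane, clockwise contour ⇒ F(ω) = -2πi·ΣRes):
  Res_{z = - 2 i} g(z) = \frac{7 i \left(2 \omega + 1\right) e^{- 2 \omega}}{32} (pole of order 2)
  F(ω) = -2πi·ΣRes = \frac{7 \pi \left(2 \omega + 1\right) e^{- 2 \omega}}{16}

Case ω < 0 (upper half-plane, counterclockwise contour ⇒ F(ω) = +2πi·ΣRes):
  Res_{z = 2 i} g(z) = \frac{7 i \left(2 \omega - 1\right) e^{2 \omega}}{32} (pole of order 2)
  F(ω) = 2πi·ΣRes = \frac{7 \pi \left(1 - 2 \omega\right) e^{2 \omega}}{16}

Both cases combine into a single formula in |ω|:

F(ω) = \frac{7 \pi \left(2 \left|{\omega}\right| + 1\right) e^{- 2 \left|{\omega}\right|}}{16}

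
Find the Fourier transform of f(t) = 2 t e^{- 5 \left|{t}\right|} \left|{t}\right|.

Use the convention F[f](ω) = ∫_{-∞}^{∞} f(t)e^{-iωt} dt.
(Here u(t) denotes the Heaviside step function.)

F(ω) = \frac{8 i \omega \left(\omega^{2} - 75\right)}{\left(\omega^{2} + 25\right)^{3}}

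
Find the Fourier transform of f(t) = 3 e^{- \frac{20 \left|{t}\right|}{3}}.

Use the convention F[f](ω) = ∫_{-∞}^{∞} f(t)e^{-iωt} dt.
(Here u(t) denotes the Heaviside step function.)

F(ω) = \frac{360}{9 \omega^{2} + 400}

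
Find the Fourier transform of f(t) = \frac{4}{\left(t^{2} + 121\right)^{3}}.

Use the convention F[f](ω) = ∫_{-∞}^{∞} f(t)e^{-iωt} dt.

F(ω) = \frac{\pi \left(121 \omega^{2} + 33 \left|{\omega}\right| + 3\right) e^{- 11 \left|{\omega}\right|}}{322102}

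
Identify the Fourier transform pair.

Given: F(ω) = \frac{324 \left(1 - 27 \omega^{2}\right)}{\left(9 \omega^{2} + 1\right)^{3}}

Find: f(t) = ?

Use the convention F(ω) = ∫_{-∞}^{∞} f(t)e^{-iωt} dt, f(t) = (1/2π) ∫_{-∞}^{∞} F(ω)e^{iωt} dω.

f(t) = 3 t^{2} e^{- \frac{\left|{t}\right|}{3}}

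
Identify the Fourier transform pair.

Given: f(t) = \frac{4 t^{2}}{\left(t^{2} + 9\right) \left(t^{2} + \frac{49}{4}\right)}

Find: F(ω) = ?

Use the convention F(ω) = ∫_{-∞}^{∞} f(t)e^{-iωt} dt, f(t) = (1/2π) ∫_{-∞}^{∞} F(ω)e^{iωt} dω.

F(ω) = - \frac{48 \pi e^{- 3 \left|{\omega}\right|}}{13} + \frac{56 \pi e^{- \frac{7 \left|{\omega}\right|}{2}}}{13}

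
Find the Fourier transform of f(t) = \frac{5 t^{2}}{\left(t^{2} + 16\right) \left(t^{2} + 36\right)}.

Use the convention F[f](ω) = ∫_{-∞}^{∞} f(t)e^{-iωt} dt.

F(ω) = \frac{\pi \left(3 - 2 e^{2 \left|{\omega}\right|}\right) e^{- 6 \left|{\omega}\right|}}{2}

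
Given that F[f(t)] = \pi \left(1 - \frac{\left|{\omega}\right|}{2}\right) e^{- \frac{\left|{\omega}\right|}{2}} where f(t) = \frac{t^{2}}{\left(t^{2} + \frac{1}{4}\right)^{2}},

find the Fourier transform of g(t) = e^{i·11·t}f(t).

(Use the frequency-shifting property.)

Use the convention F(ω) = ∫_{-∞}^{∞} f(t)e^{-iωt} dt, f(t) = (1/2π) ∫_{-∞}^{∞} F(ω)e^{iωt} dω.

F[g](ω) = \frac{\pi \left(2 - \left|{\omega - 11}\right|\right) e^{- \frac{\left|{\omega - 11}\right|}{2}}}{2}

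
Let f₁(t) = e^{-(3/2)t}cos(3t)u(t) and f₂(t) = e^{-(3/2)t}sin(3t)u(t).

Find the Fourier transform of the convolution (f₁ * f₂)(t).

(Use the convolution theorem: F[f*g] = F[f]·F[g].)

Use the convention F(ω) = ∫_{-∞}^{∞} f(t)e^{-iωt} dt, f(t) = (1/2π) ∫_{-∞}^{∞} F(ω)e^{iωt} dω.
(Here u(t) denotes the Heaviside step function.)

F[f₁*f₂](ω) = \frac{24 \left(2 i \omega + 3\right)}{\left(\left(2 i \omega + 3\right)^{2} + 36\right)^{2}}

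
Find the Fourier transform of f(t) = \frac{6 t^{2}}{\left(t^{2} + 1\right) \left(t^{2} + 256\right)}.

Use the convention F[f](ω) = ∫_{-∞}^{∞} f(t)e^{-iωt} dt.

F(ω) = \frac{2 \pi \left(16 - e^{15 \left|{\omega}\right|}\right) e^{- 16 \left|{\omega}\right|}}{85}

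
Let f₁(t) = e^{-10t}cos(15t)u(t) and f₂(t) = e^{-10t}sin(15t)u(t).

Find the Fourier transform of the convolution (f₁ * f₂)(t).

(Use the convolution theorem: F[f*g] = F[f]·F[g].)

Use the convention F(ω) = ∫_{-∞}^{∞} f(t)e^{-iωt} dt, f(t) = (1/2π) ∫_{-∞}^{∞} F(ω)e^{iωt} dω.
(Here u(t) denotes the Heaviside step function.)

F[f₁*f₂](ω) = \frac{15 \left(i \omega + 10\right)}{\left(\left(i \omega + 10\right)^{2} + 225\right)^{2}}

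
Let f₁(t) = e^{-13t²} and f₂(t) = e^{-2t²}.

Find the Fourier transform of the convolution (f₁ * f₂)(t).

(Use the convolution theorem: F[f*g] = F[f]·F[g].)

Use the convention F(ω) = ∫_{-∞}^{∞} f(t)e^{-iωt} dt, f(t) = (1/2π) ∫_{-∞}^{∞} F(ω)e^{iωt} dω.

F[f₁*f₂](ω) = \frac{\sqrt{26} \pi e^{- \frac{15 \omega^{2}}{104}}}{26}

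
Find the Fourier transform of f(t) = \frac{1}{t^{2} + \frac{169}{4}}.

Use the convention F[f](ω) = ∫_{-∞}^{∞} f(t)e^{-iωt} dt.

F(ω) = \frac{2 \pi e^{- \frac{13 \left|{\omega}\right|}{2}}}{13}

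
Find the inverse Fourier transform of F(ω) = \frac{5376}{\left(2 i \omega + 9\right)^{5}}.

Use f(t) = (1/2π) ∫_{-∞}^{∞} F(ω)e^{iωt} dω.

f(t) = 7 t^{4} e^{- \frac{9 t}{2}} u\left(t\right)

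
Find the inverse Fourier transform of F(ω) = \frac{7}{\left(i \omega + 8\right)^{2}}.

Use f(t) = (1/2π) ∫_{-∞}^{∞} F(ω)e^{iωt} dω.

f(t) = 7 t e^{- 8 t} u\left(t\right)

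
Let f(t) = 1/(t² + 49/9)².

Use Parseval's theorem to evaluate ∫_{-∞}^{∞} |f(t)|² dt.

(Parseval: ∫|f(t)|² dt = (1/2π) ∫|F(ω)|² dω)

∫|f(t)|² dt = \frac{10935 \pi}{13176688}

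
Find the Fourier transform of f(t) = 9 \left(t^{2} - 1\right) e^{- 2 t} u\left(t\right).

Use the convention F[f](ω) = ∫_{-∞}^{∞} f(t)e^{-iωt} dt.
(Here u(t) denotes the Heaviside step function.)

F(ω) = \frac{9 \left(2 i \omega - \left(i \omega + 2\right)^{3} + 4\right)}{\left(i \omega + 2\right)^{4}}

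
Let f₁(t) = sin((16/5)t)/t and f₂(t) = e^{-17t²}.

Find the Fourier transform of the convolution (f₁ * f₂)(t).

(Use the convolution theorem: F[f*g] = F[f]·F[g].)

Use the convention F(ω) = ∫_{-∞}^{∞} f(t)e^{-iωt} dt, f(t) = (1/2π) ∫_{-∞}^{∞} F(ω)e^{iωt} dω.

F[f₁*f₂](ω) = \begin{cases} \frac{\sqrt{17} \pi^{\frac{3}{2}} e^{- \frac{\omega^{2}}{68}}}{17} & \text{for}\: \omega > - \frac{16}{5} \wedge \omega < \frac{16}{5} \\0 & \text{otherwise} \end{cases}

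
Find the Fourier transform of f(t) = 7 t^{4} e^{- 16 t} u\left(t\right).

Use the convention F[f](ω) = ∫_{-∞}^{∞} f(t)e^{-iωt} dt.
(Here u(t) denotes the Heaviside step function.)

F(ω) = \frac{168}{\left(i \omega + 16\right)^{5}}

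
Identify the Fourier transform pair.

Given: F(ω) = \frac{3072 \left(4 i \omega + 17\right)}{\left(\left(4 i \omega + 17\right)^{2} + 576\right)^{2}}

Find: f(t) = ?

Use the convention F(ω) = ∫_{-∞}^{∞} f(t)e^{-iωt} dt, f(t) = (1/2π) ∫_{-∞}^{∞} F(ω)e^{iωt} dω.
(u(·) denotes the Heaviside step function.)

f(t) = 4 t e^{- \frac{17 t}{4}} \sin{\left(6 t \right)} u\left(t\right)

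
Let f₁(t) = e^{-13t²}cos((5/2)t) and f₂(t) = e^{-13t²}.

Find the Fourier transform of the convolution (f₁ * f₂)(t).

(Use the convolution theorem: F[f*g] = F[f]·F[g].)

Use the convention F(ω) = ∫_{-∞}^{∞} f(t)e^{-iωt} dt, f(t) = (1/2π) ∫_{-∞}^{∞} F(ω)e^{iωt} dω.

F[f₁*f₂](ω) = \frac{\pi \left(e^{\frac{5 \omega}{26}} + 1\right) e^{- \frac{\omega^{2}}{26} - \frac{5 \omega}{52} - \frac{25}{208}}}{26}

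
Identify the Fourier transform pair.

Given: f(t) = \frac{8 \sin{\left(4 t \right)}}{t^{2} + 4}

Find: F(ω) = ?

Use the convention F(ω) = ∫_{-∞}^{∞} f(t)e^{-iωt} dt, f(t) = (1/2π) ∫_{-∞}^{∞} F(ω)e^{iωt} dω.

F(ω) = 2 i \pi e^{- 2 \left|{\omega + 4}\right|} - 2 i \pi e^{- 2 \left|{\omega - 4}\right|}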